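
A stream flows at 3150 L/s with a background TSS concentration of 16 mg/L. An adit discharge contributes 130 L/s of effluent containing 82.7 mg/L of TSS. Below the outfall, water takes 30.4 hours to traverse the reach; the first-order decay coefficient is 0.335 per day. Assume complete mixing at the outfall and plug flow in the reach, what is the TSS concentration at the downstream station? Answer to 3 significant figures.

12.2 mg/L

Mass balance: C = (3150·16.00 + 130.0·82.70) / 3280 = 61150/3280 = 18.64 mg/L.
After decay, C = 18.64 × e^(−kt) = 18.64 × 0.6542 = 12.20 mg/L.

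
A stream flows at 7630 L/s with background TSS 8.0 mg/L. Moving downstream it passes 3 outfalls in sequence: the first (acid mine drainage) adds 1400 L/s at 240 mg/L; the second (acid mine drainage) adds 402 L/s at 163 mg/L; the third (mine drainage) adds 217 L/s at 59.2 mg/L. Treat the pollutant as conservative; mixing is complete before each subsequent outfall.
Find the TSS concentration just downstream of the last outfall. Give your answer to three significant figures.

49.3 mg/L

After outfall 1: Q = 7630 + 1400 = 9030 L/s; C = (7630·8.000 + 1400·240.0)/9030 = 43.97 mg/L.
After outfall 2: Q = 9030 + 402.0 = 9432 L/s; C = (9030·43.97 + 402.0·163.0)/9432 = 49.04 mg/L.
After outfall 3: Q = 9432 + 217.0 = 9649 L/s; C = (9432·49.04 + 217.0·59.20)/9649 = 49.27 mg/L.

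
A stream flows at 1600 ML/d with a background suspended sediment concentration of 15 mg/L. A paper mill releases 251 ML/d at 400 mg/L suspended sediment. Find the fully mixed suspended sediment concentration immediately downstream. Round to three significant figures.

Mass balance: C = (1600·15.00 + 251.0·400.0) / 1851 = 124400/1851 = 67.21 mg/L.

67.2 mg/L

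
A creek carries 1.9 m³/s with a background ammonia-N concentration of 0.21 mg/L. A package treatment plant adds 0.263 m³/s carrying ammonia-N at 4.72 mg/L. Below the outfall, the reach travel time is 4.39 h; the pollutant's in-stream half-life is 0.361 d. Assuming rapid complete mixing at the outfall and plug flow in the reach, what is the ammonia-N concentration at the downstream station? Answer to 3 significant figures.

Mass balance: C = (1.900·0.2100 + 0.2630·4.720) / 2.163 = 1.640/2.163 = 0.7584 mg/L.
Half-life 0.361 d → k = ln 2 / 0.361 = 1.920 d⁻¹.
After decay, C = 0.7584 × e^(−kt) = 0.7584 × 0.7038 = 0.5338 mg/L.

0.534 mg/L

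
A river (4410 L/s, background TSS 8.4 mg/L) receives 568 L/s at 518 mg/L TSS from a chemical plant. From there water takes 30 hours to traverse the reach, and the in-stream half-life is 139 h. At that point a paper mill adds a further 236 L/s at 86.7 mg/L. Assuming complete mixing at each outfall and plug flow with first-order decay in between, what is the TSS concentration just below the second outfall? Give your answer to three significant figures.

Conservation of mass: C = (4410·8.400 + 568.0·518.0) / 4978 = 331300/4978 = 66.55 mg/L; combined flow 4978 L/s.
Half-life 139 h → k = ln 2 / 139 = 0.004987 h⁻¹ = 0.1197 d⁻¹.
Applying C = C₀e^(−kt): 66.55 × 0.8611 = 57.30 mg/L.
Second outfall: C = (4978·57.30 + 236.0·86.70)/5214 = 58.63 mg/L.

58.6 mg/L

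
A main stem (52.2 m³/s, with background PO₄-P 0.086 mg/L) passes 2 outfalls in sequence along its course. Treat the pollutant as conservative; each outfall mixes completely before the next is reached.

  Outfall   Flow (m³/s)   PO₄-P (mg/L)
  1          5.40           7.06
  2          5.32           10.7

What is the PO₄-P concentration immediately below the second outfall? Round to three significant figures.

1.58 mg/L

Below outfall 1: Q → 57.60 m³/s, C = (52.20·0.08600 + 5.400·7.060)/57.60 = 0.7398 mg/L.
Below outfall 2: Q → 62.92 m³/s, C = (57.60·0.7398 + 5.320·10.70)/62.92 = 1.582 mg/L.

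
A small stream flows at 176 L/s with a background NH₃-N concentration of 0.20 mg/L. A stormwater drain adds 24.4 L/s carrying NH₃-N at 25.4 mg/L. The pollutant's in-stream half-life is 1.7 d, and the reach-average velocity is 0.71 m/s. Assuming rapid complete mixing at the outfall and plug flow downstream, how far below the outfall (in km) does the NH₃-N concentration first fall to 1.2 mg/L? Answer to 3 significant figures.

Conservation of mass: C = (176.0·0.2000 + 24.40·25.40) / 200.4 = 655.0/200.4 = 3.268 mg/L.
Half-life 1.7 d → k = ln 2 / 1.7 = 0.4077 d⁻¹.
Set 3.268·exp(−k·t) = 1.2 → t = ln(3.268/1.2)/k = 212300 s = 58.98 h.
Distance = v·t = 0.71·212300 = 150700 m = 150.7 km.

151 km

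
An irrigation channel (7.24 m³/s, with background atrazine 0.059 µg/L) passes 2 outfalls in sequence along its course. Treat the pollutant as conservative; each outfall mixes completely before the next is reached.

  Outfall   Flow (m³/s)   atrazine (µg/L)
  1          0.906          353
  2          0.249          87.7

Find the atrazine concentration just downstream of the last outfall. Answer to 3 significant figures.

Below outfall 1: Q → 8.146 m³/s, C = (7.240·0.05900 + 0.9060·353.0)/8.146 = 39.31 µg/L.
Below outfall 2: Q → 8.395 m³/s, C = (8.146·39.31 + 0.2490·87.70)/8.395 = 40.75 µg/L.

40.7 µg/L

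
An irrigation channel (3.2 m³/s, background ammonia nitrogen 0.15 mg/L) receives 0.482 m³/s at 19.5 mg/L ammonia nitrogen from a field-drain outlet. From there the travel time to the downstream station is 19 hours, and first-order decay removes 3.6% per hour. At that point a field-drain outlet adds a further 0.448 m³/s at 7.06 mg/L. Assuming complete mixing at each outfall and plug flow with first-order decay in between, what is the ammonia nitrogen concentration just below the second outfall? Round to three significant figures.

Conservation of mass: C = (3.200·0.1500 + 0.4820·19.50) / 3.682 = 9.879/3.682 = 2.683 mg/L; combined flow 3.682 m³/s.
3.6%/h lost → k = −ln(1 − 0.036) = 0.03666 h⁻¹.
First-order decay: C = 2.683·exp(−k·t) = 2.683·0.4983 = 1.337 mg/L.
Second outfall: C = (3.682·1.337 + 0.4480·7.060)/4.130 = 1.958 mg/L.

1.96 mg/L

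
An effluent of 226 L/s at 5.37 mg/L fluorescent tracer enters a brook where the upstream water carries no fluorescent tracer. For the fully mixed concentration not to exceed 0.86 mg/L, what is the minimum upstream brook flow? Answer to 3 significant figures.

1190 L/s

Set C_mix = 0.86: (Q·0 + 226.0·5.370) / (Q + 226.0) = 0.86
→ Q = 226.0·(5.370 − 0.86)/(0.86 − 0) = 1185 L/s.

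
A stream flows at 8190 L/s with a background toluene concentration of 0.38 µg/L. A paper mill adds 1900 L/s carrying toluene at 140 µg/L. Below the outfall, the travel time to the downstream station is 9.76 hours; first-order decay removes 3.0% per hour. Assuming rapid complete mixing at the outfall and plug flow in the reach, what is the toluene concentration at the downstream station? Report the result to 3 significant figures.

Mixed concentration C = ΣQC/ΣQ = (8190·0.3800 + 1900·140.0) / 10090 = 269100/10090 = 26.67 µg/L.
3.0%/h lost → k = −ln(1 − 0.03) = 0.03046 h⁻¹.
First-order decay: C = 26.67·exp(−k·t) = 26.67·0.7428 = 19.81 µg/L.

19.8 µg/L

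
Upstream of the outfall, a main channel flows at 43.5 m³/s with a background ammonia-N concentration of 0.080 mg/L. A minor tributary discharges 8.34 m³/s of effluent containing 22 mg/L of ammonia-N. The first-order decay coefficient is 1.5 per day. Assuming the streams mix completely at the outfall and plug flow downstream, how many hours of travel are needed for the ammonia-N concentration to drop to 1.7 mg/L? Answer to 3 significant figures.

Mass balance: C = (43.50·0.08000 + 8.340·22.00) / 51.84 = 187.0/51.84 = 3.606 mg/L.
3.606·exp(−k·t) = 1.7 → t = ln(3.606/1.7)/k = 43320 s = 12.03 h.

12.0 h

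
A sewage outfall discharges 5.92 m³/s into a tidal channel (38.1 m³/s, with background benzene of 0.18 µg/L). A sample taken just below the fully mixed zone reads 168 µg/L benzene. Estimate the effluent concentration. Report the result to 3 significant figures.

Mass balance: 38.10·0.1800 + 5.920·Cₑ = 44.02·168.0
→ Cₑ = (44.02·168.0 − 38.10·0.1800) / 5.920 = 1248 µg/L.

1250 µg/L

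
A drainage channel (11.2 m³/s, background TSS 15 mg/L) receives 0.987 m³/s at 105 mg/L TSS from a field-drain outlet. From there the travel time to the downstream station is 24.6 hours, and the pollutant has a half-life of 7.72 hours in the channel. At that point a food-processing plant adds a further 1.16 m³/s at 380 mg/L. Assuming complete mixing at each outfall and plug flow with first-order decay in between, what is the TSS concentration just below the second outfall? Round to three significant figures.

Conservation of mass: C = (11.20·15.00 + 0.9870·105.0) / 12.19 = 271.6/12.19 = 22.29 mg/L; combined flow 12.19 m³/s.
Half-life 7.72 h → k = ln 2 / 7.72 = 0.08979 h⁻¹ = 2.155 d⁻¹.
First-order decay: C = 22.29·exp(−k·t) = 22.29·0.1098 = 2.448 mg/L.
Second outfall: C = (12.19·2.448 + 1.160·380.0)/13.35 = 35.26 mg/L.

35.3 mg/L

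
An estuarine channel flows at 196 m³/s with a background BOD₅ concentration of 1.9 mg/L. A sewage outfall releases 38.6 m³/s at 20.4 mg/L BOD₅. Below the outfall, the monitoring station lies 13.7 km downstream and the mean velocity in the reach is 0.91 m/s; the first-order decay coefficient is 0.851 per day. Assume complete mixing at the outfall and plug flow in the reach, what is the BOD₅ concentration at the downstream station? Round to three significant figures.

4.26 mg/L

Mass balance: C = (196.0·1.900 + 38.60·20.40) / 234.6 = 1160/234.6 = 4.944 mg/L.
Travel time t = 13.7·1000 / 0.91 = 15050 s = 4.182 h.
After decay, C = 4.944 × e^(−kt) = 4.944 × 0.8622 = 4.263 mg/L.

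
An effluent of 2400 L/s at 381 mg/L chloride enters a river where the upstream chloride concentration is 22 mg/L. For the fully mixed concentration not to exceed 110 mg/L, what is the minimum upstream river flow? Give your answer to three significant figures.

7390 L/s

Set C_mix = 110: (Q·22.00 + 2400·381.0) / (Q + 2400) = 110
→ Q = 2400·(381.0 − 110)/(110 − 22.00) = 7391 L/s.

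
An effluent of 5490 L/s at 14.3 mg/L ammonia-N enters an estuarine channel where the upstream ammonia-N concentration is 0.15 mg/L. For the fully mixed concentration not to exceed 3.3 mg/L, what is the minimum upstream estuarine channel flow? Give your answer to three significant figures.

19200 L/s

Set C_mix = 3.3: (Q·0.1500 + 5490·14.30) / (Q + 5490) = 3.3
→ Q = 5490·(14.30 − 3.3)/(3.3 − 0.1500) = 19170 L/s.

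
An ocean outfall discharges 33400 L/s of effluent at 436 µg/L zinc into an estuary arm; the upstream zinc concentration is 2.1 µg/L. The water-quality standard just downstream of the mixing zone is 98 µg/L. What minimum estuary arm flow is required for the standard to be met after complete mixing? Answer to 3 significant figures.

118000 L/s

Set C_mix = 98: (Q·2.100 + 33400·436.0) / (Q + 33400) = 98
→ Q = 33400·(436.0 − 98)/(98 − 2.100) = 117700 L/s.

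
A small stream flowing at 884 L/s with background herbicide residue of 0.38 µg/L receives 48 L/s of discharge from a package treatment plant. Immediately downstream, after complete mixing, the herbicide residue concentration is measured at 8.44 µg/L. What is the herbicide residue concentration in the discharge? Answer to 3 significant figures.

157 µg/L

Mass balance: 884.0·0.3800 + 48.00·Cₑ = 932.0·8.440
→ Cₑ = (932.0·8.440 − 884.0·0.3800) / 48.00 = 156.9 µg/L.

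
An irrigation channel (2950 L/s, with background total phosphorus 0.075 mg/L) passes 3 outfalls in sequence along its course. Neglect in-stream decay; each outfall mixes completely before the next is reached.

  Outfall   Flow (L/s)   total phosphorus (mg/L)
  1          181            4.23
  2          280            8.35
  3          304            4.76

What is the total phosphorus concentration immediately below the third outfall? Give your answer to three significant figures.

Outfall 1: combined Q = 3131 L/s; C = (2950·0.07500 + 181.0·4.230)/3131 = 0.3152 mg/L.
Outfall 2: combined Q = 3411 L/s; C = (3131·0.3152 + 280.0·8.350)/3411 = 0.9748 mg/L.
Outfall 3: combined Q = 3715 L/s; C = (3411·0.9748 + 304.0·4.760)/3715 = 1.285 mg/L.

1.28 mg/L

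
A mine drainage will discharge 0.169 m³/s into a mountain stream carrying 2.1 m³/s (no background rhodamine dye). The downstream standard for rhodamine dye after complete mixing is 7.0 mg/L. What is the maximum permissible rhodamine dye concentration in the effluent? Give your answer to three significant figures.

At the limit, (Qr·Cr + Qe·Cₑ)/(Qr + Qe) = 7.0:
Cₑ = (2.269·7.0 − 2.100·0) / 0.1690 = 93.98 mg/L.

94.0 mg/L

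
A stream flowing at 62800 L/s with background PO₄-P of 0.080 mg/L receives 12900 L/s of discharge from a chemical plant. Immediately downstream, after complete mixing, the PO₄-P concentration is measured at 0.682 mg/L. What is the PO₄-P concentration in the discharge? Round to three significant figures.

3.61 mg/L

Mass balance: 62800·0.08000 + 12900·Cₑ = 75700·0.6820
→ Cₑ = (75700·0.6820 − 62800·0.08000) / 12900 = 3.613 mg/L.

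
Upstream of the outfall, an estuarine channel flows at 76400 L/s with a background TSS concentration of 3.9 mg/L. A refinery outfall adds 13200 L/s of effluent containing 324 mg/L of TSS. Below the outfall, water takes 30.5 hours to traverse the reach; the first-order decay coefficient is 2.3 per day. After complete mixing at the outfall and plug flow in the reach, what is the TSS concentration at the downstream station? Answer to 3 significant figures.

2.75 mg/L

Conservation of mass: C = (76400·3.900 + 13200·324.0) / 89600 = 4575000/89600 = 51.06 mg/L.
First-order decay: C = 51.06·exp(−k·t) = 51.06·0.05378 = 2.746 mg/L.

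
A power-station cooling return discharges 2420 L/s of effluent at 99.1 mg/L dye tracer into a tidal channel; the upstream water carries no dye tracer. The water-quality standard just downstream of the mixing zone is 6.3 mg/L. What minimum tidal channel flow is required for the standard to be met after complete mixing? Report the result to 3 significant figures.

Set C_mix = 6.3: (Q·0 + 2420·99.10) / (Q + 2420) = 6.3
→ Q = 2420·(99.10 − 6.3)/(6.3 − 0) = 35650 L/s.

35600 L/s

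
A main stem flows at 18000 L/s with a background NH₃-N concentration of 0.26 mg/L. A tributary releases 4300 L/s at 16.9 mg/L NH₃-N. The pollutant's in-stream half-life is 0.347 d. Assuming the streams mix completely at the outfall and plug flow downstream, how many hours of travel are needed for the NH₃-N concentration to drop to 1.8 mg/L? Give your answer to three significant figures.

After mixing, C = (18000·0.2600 + 4300·16.90) / 22300 = 77350/22300 = 3.469 mg/L.
Half-life 0.347 d → k = ln 2 / 0.347 = 1.998 d⁻¹.
3.469·exp(−k·t) = 1.8 → t = ln(3.469/1.8)/k = 28370 s = 7.881 h.

7.88 h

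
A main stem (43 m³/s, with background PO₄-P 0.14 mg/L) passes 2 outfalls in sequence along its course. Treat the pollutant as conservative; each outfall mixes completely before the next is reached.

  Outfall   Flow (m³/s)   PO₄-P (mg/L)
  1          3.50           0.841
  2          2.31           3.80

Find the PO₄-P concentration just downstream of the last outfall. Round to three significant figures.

After outfall 1: Q = 43.00 + 3.500 = 46.50 m³/s; C = (43.00·0.1400 + 3.500·0.8410)/46.50 = 0.1928 mg/L.
After outfall 2: Q = 46.50 + 2.310 = 48.81 m³/s; C = (46.50·0.1928 + 2.310·3.800)/48.81 = 0.3635 mg/L.

0.363 mg/L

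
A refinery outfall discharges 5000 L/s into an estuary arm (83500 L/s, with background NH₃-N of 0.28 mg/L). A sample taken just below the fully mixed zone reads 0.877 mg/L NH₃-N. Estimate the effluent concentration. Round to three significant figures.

10.8 mg/L

Mass balance: 83500·0.2800 + 5000·Cₑ = 88500·0.8770
→ Cₑ = (88500·0.8770 − 83500·0.2800) / 5000 = 10.85 mg/L.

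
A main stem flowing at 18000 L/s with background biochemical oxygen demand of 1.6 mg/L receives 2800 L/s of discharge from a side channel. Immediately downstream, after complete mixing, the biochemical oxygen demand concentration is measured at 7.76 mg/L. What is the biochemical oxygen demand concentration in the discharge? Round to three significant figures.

Mass balance: 18000·1.600 + 2800·Cₑ = 20800·7.760
→ Cₑ = (20800·7.760 − 18000·1.600) / 2800 = 47.36 mg/L.

47.4 mg/L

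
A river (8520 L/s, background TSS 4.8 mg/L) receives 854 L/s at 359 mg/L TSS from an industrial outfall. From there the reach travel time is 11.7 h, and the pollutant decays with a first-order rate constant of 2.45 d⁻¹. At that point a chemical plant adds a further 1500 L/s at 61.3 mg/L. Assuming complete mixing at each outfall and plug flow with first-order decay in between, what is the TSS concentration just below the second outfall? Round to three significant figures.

Mixed concentration C = ΣQC/ΣQ = (8520·4.800 + 854.0·359.0) / 9374 = 347500/9374 = 37.07 mg/L; combined flow 9374 L/s.
Decay over the reach: 37.07·exp(−kt) = 37.07·0.3029 = 11.23 mg/L.
Second outfall: C = (9374·11.23 + 1500·61.30)/10870 = 18.13 mg/L.

18.1 mg/L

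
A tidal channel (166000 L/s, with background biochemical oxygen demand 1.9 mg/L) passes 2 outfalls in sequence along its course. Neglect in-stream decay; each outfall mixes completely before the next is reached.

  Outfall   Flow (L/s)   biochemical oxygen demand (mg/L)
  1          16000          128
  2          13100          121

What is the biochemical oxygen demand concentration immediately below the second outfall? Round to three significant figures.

Below outfall 1: Q → 182000 L/s, C = (166000·1.900 + 16000·128.0)/182000 = 12.99 mg/L.
Below outfall 2: Q → 195100 L/s, C = (182000·12.99 + 13100·121.0)/195100 = 20.24 mg/L.

20.2 mg/L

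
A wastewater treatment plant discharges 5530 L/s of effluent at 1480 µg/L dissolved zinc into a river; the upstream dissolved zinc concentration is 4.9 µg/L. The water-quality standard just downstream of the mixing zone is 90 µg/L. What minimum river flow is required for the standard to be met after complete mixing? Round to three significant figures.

Set C_mix = 90: (Q·4.900 + 5530·1480) / (Q + 5530) = 90
→ Q = 5530·(1480 − 90)/(90 − 4.900) = 90330 L/s.

90300 L/s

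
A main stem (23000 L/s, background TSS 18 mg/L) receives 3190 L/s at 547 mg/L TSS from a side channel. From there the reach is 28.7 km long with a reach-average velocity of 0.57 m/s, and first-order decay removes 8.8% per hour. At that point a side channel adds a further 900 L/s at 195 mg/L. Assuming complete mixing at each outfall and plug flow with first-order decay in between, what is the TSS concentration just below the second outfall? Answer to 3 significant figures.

Mass balance: C = (23000·18.00 + 3190·547.0) / 26190 = 2159000/26190 = 82.43 mg/L; combined flow 26190 L/s.
Travel time t = 28.7·1000 / 0.57 = 50350 s = 13.99 h.
8.8%/h lost → k = −ln(1 − 0.088) = 0.09212 h⁻¹.
First-order decay: C = 82.43·exp(−k·t) = 82.43·0.2757 = 22.73 mg/L.
Second outfall: C = (26190·22.73 + 900.0·195.0)/27090 = 28.45 mg/L.

28.5 mg/L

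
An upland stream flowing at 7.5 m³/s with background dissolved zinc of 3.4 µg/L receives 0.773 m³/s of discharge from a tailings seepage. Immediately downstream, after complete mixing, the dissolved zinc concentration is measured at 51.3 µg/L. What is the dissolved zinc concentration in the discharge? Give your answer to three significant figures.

516 µg/L

Mass balance: 7.500·3.400 + 0.7730·Cₑ = 8.273·51.30
→ Cₑ = (8.273·51.30 − 7.500·3.400) / 0.7730 = 516.0 µg/L.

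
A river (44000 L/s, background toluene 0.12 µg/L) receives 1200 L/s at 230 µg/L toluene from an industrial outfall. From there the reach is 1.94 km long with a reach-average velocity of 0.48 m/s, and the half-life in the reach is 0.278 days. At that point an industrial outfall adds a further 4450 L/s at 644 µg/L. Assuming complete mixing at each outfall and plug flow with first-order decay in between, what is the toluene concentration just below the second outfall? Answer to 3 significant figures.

Mixed concentration C = ΣQC/ΣQ = (44000·0.1200 + 1200·230.0) / 45200 = 281300/45200 = 6.223 µg/L; combined flow 45200 L/s.
Travel time t = 1.94·1000 / 0.48 = 4042 s = 1.123 h.
Half-life 0.278 d → k = ln 2 / 0.278 = 2.493 d⁻¹.
After decay, C = 6.223 × e^(−kt) = 6.223 × 0.8899 = 5.538 µg/L.
At the second outfall, C = (45200·5.538 + 4450·644.0) / (45200 + 4450) = 62.76 µg/L.

62.8 µg/L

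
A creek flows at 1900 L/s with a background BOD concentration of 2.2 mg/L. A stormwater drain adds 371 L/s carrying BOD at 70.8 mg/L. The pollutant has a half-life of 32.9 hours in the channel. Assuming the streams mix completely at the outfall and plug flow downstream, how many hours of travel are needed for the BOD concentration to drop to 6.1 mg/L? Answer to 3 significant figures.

After mixing, C = (1900·2.200 + 371.0·70.80) / 2271 = 30450/2271 = 13.41 mg/L.
Half-life 32.9 h → k = ln 2 / 32.9 = 0.02107 h⁻¹ = 0.5056 d⁻¹.
13.41·exp(−k·t) = 6.1 → t = ln(13.41/6.1)/k = 134600 s = 37.38 h.

37.4 h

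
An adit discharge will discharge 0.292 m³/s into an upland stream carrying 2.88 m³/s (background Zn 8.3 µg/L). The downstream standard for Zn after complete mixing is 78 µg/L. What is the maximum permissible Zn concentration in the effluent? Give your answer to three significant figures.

At the limit, (Qr·Cr + Qe·Cₑ)/(Qr + Qe) = 78:
Cₑ = (3.172·78 − 2.880·8.300) / 0.2920 = 765.5 µg/L.

765 µg/L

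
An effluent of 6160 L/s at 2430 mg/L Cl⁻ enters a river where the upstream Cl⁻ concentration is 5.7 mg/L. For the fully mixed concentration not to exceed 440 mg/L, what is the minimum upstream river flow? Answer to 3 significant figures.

Set C_mix = 440: (Q·5.700 + 6160·2430) / (Q + 6160) = 440
→ Q = 6160·(2430 − 440)/(440 − 5.700) = 28230 L/s.

28200 L/s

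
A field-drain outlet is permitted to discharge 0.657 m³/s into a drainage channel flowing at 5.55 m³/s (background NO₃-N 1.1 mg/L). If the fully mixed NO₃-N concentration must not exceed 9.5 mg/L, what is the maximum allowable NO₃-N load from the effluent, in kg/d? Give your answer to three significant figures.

4570 kg/d

Mass balance at the limit: 5.550·1.100 + 0.6570·Cₑ = 6.207·9.5 → Cₑ = 80.46 mg/L.
Load = 0.6570 m³/s × 80.46 g/m³ × 86 400 s/d = 4567 kg/d.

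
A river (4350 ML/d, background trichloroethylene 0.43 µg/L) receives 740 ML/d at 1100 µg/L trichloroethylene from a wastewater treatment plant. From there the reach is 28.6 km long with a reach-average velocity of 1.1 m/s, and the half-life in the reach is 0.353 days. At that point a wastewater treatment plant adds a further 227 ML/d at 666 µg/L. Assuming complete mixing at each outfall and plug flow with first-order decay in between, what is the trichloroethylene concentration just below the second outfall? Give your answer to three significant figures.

Mixed concentration C = ΣQC/ΣQ = (4350·0.4300 + 740.0·1100) / 5090 = 815900/5090 = 160.3 µg/L; combined flow 5090 ML/d.
Travel time t = 28.6·1000 / 1.1 = 26000 s = 7.222 h.
Half-life 0.353 d → k = ln 2 / 0.353 = 1.964 d⁻¹.
After decay, C = 160.3 × e^(−kt) = 160.3 × 0.5538 = 88.77 µg/L.
Second outfall: C = (5090·88.77 + 227.0·666.0)/5317 = 113.4 µg/L.

113 µg/L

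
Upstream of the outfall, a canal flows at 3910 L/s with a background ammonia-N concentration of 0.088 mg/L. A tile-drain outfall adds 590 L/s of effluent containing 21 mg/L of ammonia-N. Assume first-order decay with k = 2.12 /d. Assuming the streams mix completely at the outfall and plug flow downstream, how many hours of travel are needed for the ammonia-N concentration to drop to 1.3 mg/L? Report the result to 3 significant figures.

8.81 h

Mixed concentration C = ΣQC/ΣQ = (3910·0.08800 + 590.0·21.00) / 4500 = 12730/4500 = 2.830 mg/L.
2.830·exp(−k·t) = 1.3 → t = ln(2.830/1.3)/k = 31700 s = 8.806 h.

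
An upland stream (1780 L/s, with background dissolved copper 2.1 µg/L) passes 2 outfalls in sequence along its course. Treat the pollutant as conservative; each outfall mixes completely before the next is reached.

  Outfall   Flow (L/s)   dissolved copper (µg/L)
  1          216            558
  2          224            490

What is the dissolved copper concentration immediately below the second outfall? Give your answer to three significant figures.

105 µg/L

Outfall 1: combined Q = 1996 L/s; C = (1780·2.100 + 216.0·558.0)/1996 = 62.26 µg/L.
Outfall 2: combined Q = 2220 L/s; C = (1996·62.26 + 224.0·490.0)/2220 = 105.4 µg/L.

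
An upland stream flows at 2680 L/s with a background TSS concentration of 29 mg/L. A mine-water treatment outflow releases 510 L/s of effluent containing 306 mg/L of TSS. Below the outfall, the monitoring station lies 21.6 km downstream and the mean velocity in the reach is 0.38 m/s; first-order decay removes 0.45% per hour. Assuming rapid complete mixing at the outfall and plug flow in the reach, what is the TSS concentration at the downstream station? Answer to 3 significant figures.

Mixed concentration C = ΣQC/ΣQ = (2680·29.00 + 510.0·306.0) / 3190 = 233800/3190 = 73.29 mg/L.
Travel time t = 21.6·1000 / 0.38 = 56840 s = 15.79 h.
0.45%/h lost → k = −ln(1 − 0.0045) = 0.004510 h⁻¹.
Applying C = C₀e^(−kt): 73.29 × 0.9313 = 68.25 mg/L.

68.2 mg/L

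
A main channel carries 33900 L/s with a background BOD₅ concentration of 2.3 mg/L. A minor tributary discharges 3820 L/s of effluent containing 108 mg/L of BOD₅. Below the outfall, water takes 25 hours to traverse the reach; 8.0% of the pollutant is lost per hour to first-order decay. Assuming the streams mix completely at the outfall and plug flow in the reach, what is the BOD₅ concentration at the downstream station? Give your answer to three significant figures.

1.62 mg/L

After mixing, C = (33900·2.300 + 3820·108.0) / 37720 = 490500/37720 = 13.00 mg/L.
8.0%/h lost → k = −ln(1 − 0.08) = 0.08338 h⁻¹.
Decay over the reach: 13.00·exp(−kt) = 13.00·0.1244 = 1.617 mg/L.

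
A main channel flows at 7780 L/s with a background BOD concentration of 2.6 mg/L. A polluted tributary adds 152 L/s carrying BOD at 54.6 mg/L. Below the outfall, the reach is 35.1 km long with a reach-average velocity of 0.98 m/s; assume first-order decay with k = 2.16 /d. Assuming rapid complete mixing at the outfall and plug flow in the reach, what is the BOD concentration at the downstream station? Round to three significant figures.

1.47 mg/L

Mixed concentration C = ΣQC/ΣQ = (7780·2.600 + 152.0·54.60) / 7932 = 28530/7932 = 3.596 mg/L.
Travel time t = 35.1·1000 / 0.98 = 35820 s = 9.949 h.
First-order decay: C = 3.596·exp(−k·t) = 3.596·0.4084 = 1.469 mg/L.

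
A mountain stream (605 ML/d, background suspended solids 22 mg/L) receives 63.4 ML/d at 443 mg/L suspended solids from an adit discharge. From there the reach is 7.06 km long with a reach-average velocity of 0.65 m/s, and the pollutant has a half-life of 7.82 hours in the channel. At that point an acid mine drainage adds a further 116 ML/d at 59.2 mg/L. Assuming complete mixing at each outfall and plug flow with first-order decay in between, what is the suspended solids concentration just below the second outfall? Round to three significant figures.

Mixed concentration C = ΣQC/ΣQ = (605.0·22.00 + 63.40·443.0) / 668.4 = 41400/668.4 = 61.93 mg/L; combined flow 668.4 ML/d.
Travel time t = 7.06·1000 / 0.65 = 10860 s = 3.017 h.
Half-life 7.82 h → k = ln 2 / 7.82 = 0.08864 h⁻¹ = 2.127 d⁻¹.
After decay, C = 61.93 × e^(−kt) = 61.93 × 0.7653 = 47.40 mg/L.
At the second outfall, C = (668.4·47.40 + 116.0·59.20) / (668.4 + 116.0) = 49.15 mg/L.

49.1 mg/L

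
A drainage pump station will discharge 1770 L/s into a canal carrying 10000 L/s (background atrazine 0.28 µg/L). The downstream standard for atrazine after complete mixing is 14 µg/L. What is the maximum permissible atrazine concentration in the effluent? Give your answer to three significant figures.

91.5 µg/L

At the limit, (Qr·Cr + Qe·Cₑ)/(Qr + Qe) = 14:
Cₑ = (11770·14 − 10000·0.2800) / 1770 = 91.51 µg/L.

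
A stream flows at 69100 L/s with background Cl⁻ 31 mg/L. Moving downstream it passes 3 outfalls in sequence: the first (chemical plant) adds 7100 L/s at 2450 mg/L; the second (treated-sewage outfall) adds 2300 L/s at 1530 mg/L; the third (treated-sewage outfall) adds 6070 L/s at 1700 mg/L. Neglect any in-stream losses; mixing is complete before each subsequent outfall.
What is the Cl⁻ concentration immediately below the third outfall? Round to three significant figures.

Outfall 1: combined Q = 76200 L/s; C = (69100·31.00 + 7100·2450)/76200 = 256.4 mg/L.
Outfall 2: combined Q = 78500 L/s; C = (76200·256.4 + 2300·1530)/78500 = 293.7 mg/L.
Outfall 3: combined Q = 84570 L/s; C = (78500·293.7 + 6070·1700)/84570 = 394.6 mg/L.

395 mg/L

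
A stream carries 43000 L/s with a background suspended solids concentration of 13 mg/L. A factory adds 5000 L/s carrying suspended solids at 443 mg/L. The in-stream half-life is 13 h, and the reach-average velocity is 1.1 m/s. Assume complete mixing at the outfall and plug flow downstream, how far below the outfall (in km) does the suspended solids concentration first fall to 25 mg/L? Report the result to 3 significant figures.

Conservation of mass: C = (43000·13.00 + 5000·443.0) / 48000 = 2774000/48000 = 57.79 mg/L.
Half-life 13 h → k = ln 2 / 13 = 0.05332 h⁻¹ = 1.280 d⁻¹.
Set 57.79·exp(−k·t) = 25 → t = ln(57.79/25)/k = 56580 s = 15.72 h.
Distance = v·t = 1.1·56580 = 62240 m = 62.24 km.

62.2 km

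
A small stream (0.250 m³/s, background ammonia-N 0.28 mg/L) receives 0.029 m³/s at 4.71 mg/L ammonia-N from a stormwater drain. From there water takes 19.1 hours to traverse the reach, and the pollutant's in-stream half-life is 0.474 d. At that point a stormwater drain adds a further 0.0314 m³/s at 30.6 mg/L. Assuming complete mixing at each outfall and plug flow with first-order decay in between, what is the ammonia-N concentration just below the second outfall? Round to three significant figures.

After mixing, C = (0.2500·0.2800 + 0.02900·4.710) / 0.2790 = 0.2066/0.2790 = 0.7405 mg/L; combined flow 0.2790 m³/s.
Half-life 0.474 d → k = ln 2 / 0.474 = 1.462 d⁻¹.
Decay over the reach: 0.7405·exp(−kt) = 0.7405·0.3123 = 0.2313 mg/L.
At the second outfall, C = (0.2790·0.2313 + 0.03140·30.60) / (0.2790 + 0.03140) = 3.303 mg/L.

3.30 mg/L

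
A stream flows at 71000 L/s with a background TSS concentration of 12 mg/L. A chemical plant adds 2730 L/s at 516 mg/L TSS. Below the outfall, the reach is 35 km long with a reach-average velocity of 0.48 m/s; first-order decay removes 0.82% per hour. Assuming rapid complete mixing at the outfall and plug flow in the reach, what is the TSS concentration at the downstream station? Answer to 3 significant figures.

Conservation of mass: C = (71000·12.00 + 2730·516.0) / 73730 = 2261000/73730 = 30.66 mg/L.
Travel time t = 35·1000 / 0.48 = 72920 s = 20.25 h.
0.82%/h lost → k = −ln(1 − 0.0082) = 0.008234 h⁻¹.
First-order decay: C = 30.66·exp(−k·t) = 30.66·0.8464 = 25.95 mg/L.

26.0 mg/L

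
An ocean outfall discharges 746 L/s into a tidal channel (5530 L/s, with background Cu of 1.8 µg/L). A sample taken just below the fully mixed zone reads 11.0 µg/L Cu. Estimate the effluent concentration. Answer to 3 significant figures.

79.2 µg/L

Mass balance: 5530·1.800 + 746.0·Cₑ = 6276·11.00
→ Cₑ = (6276·11.00 − 5530·1.800) / 746.0 = 79.20 µg/L.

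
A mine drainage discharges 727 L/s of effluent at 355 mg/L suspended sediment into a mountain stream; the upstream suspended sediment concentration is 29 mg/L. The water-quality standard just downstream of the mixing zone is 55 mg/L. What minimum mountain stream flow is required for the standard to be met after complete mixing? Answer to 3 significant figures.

8390 L/s

Set C_mix = 55: (Q·29.00 + 727.0·355.0) / (Q + 727.0) = 55
→ Q = 727.0·(355.0 − 55)/(55 − 29.00) = 8388 L/s.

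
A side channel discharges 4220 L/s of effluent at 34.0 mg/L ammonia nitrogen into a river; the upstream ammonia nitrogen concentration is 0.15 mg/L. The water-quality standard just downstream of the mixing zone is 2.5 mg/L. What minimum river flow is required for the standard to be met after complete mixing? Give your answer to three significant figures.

Set C_mix = 2.5: (Q·0.1500 + 4220·34.00) / (Q + 4220) = 2.5
→ Q = 4220·(34.00 − 2.5)/(2.5 − 0.1500) = 56570 L/s.

56600 L/s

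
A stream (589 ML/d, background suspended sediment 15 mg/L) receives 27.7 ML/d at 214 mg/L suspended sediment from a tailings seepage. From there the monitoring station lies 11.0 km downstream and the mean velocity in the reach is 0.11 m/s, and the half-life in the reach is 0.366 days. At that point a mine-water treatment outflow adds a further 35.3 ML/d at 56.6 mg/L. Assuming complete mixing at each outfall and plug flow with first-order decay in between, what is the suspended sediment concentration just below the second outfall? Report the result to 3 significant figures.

5.59 mg/L

Mixed concentration C = ΣQC/ΣQ = (589.0·15.00 + 27.70·214.0) / 616.7 = 14760/616.7 = 23.94 mg/L; combined flow 616.7 ML/d.
Travel time t = 11.0·1000 / 0.11 = 100000 s = 27.78 h.
Half-life 0.366 d → k = ln 2 / 0.366 = 1.894 d⁻¹.
Decay over the reach: 23.94·exp(−kt) = 23.94·0.1117 = 2.674 mg/L.
At the second outfall, C = (616.7·2.674 + 35.30·56.60) / (616.7 + 35.30) = 5.594 mg/L.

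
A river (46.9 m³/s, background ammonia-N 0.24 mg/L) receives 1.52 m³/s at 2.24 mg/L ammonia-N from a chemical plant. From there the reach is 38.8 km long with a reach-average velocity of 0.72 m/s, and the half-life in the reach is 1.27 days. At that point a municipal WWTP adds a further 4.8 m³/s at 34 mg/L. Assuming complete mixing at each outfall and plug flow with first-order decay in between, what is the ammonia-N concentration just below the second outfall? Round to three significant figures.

Mixed concentration C = ΣQC/ΣQ = (46.90·0.2400 + 1.520·2.240) / 48.42 = 14.66/48.42 = 0.3028 mg/L; combined flow 48.42 m³/s.
Travel time t = 38.8·1000 / 0.72 = 53890 s = 14.97 h.
Half-life 1.27 d → k = ln 2 / 1.27 = 0.5458 d⁻¹.
After decay, C = 0.3028 × e^(−kt) = 0.3028 × 0.7115 = 0.2154 mg/L.
Second outfall: C = (48.42·0.2154 + 4.800·34.00)/53.22 = 3.263 mg/L.

3.26 mg/L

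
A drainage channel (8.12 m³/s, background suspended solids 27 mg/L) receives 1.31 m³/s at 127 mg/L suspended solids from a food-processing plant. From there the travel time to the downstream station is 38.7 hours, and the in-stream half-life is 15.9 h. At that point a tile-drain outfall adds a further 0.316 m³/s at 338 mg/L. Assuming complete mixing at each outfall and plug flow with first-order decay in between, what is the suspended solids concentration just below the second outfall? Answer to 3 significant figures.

18.3 mg/L

Mass balance: C = (8.120·27.00 + 1.310·127.0) / 9.430 = 385.6/9.430 = 40.89 mg/L; combined flow 9.430 m³/s.
Half-life 15.9 h → k = ln 2 / 15.9 = 0.04359 h⁻¹ = 1.046 d⁻¹.
First-order decay: C = 40.89·exp(−k·t) = 40.89·0.1851 = 7.567 mg/L.
At the second outfall, C = (9.430·7.567 + 0.3160·338.0) / (9.430 + 0.3160) = 18.28 mg/L.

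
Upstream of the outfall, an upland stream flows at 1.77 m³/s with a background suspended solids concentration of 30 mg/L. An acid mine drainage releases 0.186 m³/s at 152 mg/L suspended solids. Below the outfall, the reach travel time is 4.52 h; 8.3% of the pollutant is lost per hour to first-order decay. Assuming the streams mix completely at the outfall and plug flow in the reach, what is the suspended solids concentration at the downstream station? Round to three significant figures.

Conservation of mass: C = (1.770·30.00 + 0.1860·152.0) / 1.956 = 81.37/1.956 = 41.60 mg/L.
8.3%/h lost → k = −ln(1 − 0.083) = 0.08665 h⁻¹.
Decay over the reach: 41.60·exp(−kt) = 41.60·0.6759 = 28.12 mg/L.

28.1 mg/L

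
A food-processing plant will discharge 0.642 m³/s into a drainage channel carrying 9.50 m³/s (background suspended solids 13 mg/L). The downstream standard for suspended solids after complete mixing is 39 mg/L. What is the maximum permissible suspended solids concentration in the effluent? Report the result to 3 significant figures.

At the limit, (Qr·Cr + Qe·Cₑ)/(Qr + Qe) = 39:
Cₑ = (10.14·39 − 9.500·13.00) / 0.6420 = 423.7 mg/L.

424 mg/L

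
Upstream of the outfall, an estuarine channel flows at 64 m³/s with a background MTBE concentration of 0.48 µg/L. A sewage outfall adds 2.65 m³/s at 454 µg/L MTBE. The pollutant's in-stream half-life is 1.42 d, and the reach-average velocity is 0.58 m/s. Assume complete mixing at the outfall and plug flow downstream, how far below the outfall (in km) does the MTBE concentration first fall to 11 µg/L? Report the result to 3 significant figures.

53.4 km

Conservation of mass: C = (64.00·0.4800 + 2.650·454.0) / 66.65 = 1234/66.65 = 18.51 µg/L.
Half-life 1.42 d → k = ln 2 / 1.42 = 0.4881 d⁻¹.
Set 18.51·exp(−k·t) = 11 → t = ln(18.51/11)/k = 92130 s = 25.59 h.
Distance = v·t = 0.58·92130 = 53440 m = 53.44 km.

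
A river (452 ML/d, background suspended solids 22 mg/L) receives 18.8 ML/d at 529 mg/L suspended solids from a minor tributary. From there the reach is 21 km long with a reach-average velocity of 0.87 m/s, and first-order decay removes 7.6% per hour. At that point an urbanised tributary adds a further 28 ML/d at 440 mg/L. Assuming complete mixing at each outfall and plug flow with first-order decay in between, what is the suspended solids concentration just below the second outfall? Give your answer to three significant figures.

Mass balance: C = (452.0·22.00 + 18.80·529.0) / 470.8 = 19890/470.8 = 42.25 mg/L; combined flow 470.8 ML/d.
Travel time t = 21·1000 / 0.87 = 24140 s = 6.705 h.
7.6%/h lost → k = −ln(1 − 0.076) = 0.07904 h⁻¹.
Decay over the reach: 42.25·exp(−kt) = 42.25·0.5886 = 24.87 mg/L.
At the second outfall, C = (470.8·24.87 + 28.00·440.0) / (470.8 + 28.00) = 48.17 mg/L.

48.2 mg/L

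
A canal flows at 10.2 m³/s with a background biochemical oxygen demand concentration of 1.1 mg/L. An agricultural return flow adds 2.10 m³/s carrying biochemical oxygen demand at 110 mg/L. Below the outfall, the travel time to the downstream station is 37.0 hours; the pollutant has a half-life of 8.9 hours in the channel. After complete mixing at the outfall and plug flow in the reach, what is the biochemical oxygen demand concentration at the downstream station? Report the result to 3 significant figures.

Flow-weighted average: C = (10.20·1.100 + 2.100·110.0) / 12.30 = 242.2/12.30 = 19.69 mg/L.
Half-life 8.9 h → k = ln 2 / 8.9 = 0.07788 h⁻¹ = 1.869 d⁻¹.
First-order decay: C = 19.69·exp(−k·t) = 19.69·0.05604 = 1.104 mg/L.

1.10 mg/L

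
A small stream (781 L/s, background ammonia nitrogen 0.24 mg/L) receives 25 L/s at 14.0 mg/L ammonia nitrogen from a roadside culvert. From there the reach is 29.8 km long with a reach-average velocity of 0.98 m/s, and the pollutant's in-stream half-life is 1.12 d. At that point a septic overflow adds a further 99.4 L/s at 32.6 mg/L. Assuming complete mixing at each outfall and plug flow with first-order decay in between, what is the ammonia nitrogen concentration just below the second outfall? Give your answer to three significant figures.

After mixing, C = (781.0·0.2400 + 25.00·14.00) / 806.0 = 537.4/806.0 = 0.6668 mg/L; combined flow 806.0 L/s.
Travel time t = 29.8·1000 / 0.98 = 30410 s = 8.447 h.
Half-life 1.12 d → k = ln 2 / 1.12 = 0.6189 d⁻¹.
Applying C = C₀e^(−kt): 0.6668 × 0.8043 = 0.5363 mg/L.
Second outfall: C = (806.0·0.5363 + 99.40·32.60)/905.4 = 4.056 mg/L.

4.06 mg/L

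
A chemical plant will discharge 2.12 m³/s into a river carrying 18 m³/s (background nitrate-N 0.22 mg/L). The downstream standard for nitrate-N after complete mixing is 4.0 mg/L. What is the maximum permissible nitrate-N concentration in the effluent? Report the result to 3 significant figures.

36.1 mg/L

At the limit, (Qr·Cr + Qe·Cₑ)/(Qr + Qe) = 4.0:
Cₑ = (20.12·4.0 − 18.00·0.2200) / 2.120 = 36.09 mg/L.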